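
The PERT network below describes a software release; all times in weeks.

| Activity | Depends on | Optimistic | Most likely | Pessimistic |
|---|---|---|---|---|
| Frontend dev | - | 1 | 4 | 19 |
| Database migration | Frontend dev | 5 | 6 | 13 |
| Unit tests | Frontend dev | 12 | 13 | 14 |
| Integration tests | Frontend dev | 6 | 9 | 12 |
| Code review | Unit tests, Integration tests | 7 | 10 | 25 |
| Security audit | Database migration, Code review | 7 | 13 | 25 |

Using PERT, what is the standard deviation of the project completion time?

te_Frontend dev = (1 + 4·4 + 19)/6 = 36/6 = 6; σ²_Frontend dev = ((19−1)/6)² = 9.000
te_Database migration = (5 + 4·6 + 13)/6 = 42/6 = 7; σ²_Database migration = ((13−5)/6)² = 1.778
te_Unit tests = (12 + 4·13 + 14)/6 = 78/6 = 13; σ²_Unit tests = ((14−12)/6)² = 0.111
te_Integration tests = (6 + 4·9 + 12)/6 = 54/6 = 9; σ²_Integration tests = ((12−6)/6)² = 1.000
te_Code review = (7 + 4·10 + 25)/6 = 72/6 = 12; σ²_Code review = ((25−7)/6)² = 9.000
te_Security audit = (7 + 4·13 + 25)/6 = 84/6 = 14; σ²_Security audit = ((25−7)/6)² = 9.000

Forward pass:
ES_Frontend dev = 0; EF_Frontend dev = 6
ES_Database migration = 6; EF_Database migration = 6+7 = 13
ES_Unit tests = 6; EF_Unit tests = 6+13 = 19
ES_Integration tests = 6; EF_Integration tests = 6+9 = 15
ES_Code review = max(EF_Unit tests=19, EF_Integration tests=15) = 19; EF_Code review = 19+12 = 31
ES_Security audit = max(EF_Database migration=13, EF_Code review=31) = 31; EF_Security audit = 31+14 = 45
Expected project duration μ = 45 weeks. Critical path: Frontend dev → Unit tests → Code review → Security audit.

Variance along critical path = 9.000 + 0.111 + 9.000 + 9.000 = 27.111
σ = √27.111 = 5.207 weeks

5.21 weeks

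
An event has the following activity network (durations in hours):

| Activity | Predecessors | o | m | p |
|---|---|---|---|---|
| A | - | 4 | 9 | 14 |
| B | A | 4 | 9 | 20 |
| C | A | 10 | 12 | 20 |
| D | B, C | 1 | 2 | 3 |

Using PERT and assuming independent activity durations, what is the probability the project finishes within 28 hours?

te_A = (4 + 4·9 + 14)/6 = 54/6 = 9; σ²_A = ((14−4)/6)² = 2.778
te_B = (4 + 4·9 + 20)/6 = 60/6 = 10; σ²_B = ((20−4)/6)² = 7.111
te_C = (10 + 4·12 + 20)/6 = 78/6 = 13; σ²_C = ((20−10)/6)² = 2.778
te_D = (1 + 4·2 + 3)/6 = 12/6 = 2; σ²_D = ((3−1)/6)² = 0.111

Forward pass:
ES_A = 0; EF_A = 9
ES_B = 9; EF_B = 9+10 = 19
ES_C = 9; EF_C = 9+13 = 22
ES_D = max(EF_B=19, EF_C=22) = 22; EF_D = 22+2 = 24
Expected project duration μ = 24 hours. Critical path: A → C → D.

Variance along critical path = 2.778 + 2.778 + 0.111 = 5.667; σ = √5.667 = 2.380 hours.
Z = (28 − 24) / 2.380 = 1.680
P(T ≤ 28) = Φ(1.680) ≈ 0.954

0.954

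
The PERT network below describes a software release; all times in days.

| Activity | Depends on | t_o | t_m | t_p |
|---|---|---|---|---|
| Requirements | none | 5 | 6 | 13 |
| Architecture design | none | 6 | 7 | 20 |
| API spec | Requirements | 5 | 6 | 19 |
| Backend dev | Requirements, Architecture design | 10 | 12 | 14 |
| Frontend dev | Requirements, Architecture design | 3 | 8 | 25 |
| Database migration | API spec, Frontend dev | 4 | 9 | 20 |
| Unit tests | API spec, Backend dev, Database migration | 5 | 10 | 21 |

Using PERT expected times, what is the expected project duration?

te_Requirements = (5 + 4·6 + 13)/6 = 42/6 = 7
te_Architecture design = (6 + 4·7 + 20)/6 = 54/6 = 9
te_API spec = (5 + 4·6 + 19)/6 = 48/6 = 8
te_Backend dev = (10 + 4·12 + 14)/6 = 72/6 = 12
te_Frontend dev = (3 + 4·8 + 25)/6 = 60/6 = 10
te_Database migration = (4 + 4·9 + 20)/6 = 60/6 = 10
te_Unit tests = (5 + 4·10 + 21)/6 = 66/6 = 11

Forward pass:
ES_Requirements = 0; EF_Requirements = 7
ES_Architecture design = 0; EF_Architecture design = 9
ES_API spec = 7; EF_API spec = 7+8 = 15
ES_Backend dev = max(EF_Requirements=7, EF_Architecture design=9) = 9; EF_Backend dev = 9+12 = 21
ES_Frontend dev = max(EF_Requirements=7, EF_Architecture design=9) = 9; EF_Frontend dev = 9+10 = 19
ES_Database migration = max(EF_API spec=15, EF_Frontend dev=19) = 19; EF_Database migration = 19+10 = 29
ES_Unit tests = max(EF_API spec=15, EF_Backend dev=21, EF_Database migration=29) = 29; EF_Unit tests = 29+11 = 40
Expected project duration μ = 40 days. Critical path: Architecture design → Frontend dev → Database migration → Unit tests.

40 days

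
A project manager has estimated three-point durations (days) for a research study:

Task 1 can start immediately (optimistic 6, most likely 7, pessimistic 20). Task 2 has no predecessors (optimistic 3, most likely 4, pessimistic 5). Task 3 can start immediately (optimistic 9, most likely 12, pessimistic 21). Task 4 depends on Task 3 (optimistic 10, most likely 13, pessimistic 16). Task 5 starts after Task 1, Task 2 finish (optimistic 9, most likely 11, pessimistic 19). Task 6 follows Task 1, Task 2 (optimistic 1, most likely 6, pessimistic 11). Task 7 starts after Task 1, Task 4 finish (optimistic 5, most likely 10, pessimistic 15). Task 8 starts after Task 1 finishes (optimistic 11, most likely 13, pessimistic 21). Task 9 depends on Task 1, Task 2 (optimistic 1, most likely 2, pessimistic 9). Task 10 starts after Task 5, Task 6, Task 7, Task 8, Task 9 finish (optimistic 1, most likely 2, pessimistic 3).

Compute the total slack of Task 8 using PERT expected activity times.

te_Task 1 = (6 + 4·7 + 20)/6 = 54/6 = 9
te_Task 2 = (3 + 4·4 + 5)/6 = 24/6 = 4
te_Task 3 = (9 + 4·12 + 21)/6 = 78/6 = 13
te_Task 4 = (10 + 4·13 + 16)/6 = 78/6 = 13
te_Task 5 = (9 + 4·11 + 19)/6 = 72/6 = 12
te_Task 6 = (1 + 4·6 + 11)/6 = 36/6 = 6
te_Task 7 = (5 + 4·10 + 15)/6 = 60/6 = 10
te_Task 8 = (11 + 4·13 + 21)/6 = 84/6 = 14
te_Task 9 = (1 + 4·2 + 9)/6 = 18/6 = 3
te_Task 10 = (1 + 4·2 + 3)/6 = 12/6 = 2

Forward pass:
ES_Task 1 = 0; EF_Task 1 = 9
ES_Task 2 = 0; EF_Task 2 = 4
ES_Task 3 = 0; EF_Task 3 = 13
ES_Task 4 = 13; EF_Task 4 = 13+13 = 26
ES_Task 5 = max(EF_Task 1=9, EF_Task 2=4) = 9; EF_Task 5 = 9+12 = 21
ES_Task 6 = max(EF_Task 1=9, EF_Task 2=4) = 9; EF_Task 6 = 9+6 = 15
ES_Task 7 = max(EF_Task 1=9, EF_Task 4=26) = 26; EF_Task 7 = 26+10 = 36
ES_Task 8 = 9; EF_Task 8 = 9+14 = 23
ES_Task 9 = max(EF_Task 1=9, EF_Task 2=4) = 9; EF_Task 9 = 9+3 = 12
ES_Task 10 = max(EF_Task 5=21, EF_Task 6=15, EF_Task 7=36, EF_Task 8=23, EF_Task 9=12) = 36; EF_Task 10 = 36+2 = 38
Expected project duration μ = 38 days. Critical path: Task 3 → Task 4 → Task 7 → Task 10.

Backward pass:
LF_Task 10 = 38; LS_Task 10 = 38−2 = 36
LF_Task 9 = LS_Task 10 = 36; LS_Task 9 = 36−3 = 33
LF_Task 8 = LS_Task 10 = 36; LS_Task 8 = 36−14 = 22
LF_Task 7 = LS_Task 10 = 36; LS_Task 7 = 36−10 = 26
LF_Task 6 = LS_Task 10 = 36; LS_Task 6 = 36−6 = 30
LF_Task 5 = LS_Task 10 = 36; LS_Task 5 = 36−12 = 24
LF_Task 4 = LS_Task 7 = 26; LS_Task 4 = 26−13 = 13
LF_Task 3 = LS_Task 4 = 13; LS_Task 3 = 13−13 = 0
LF_Task 2 = min(LS_Task 5=24, LS_Task 6=30, LS_Task 9=33) = 24; LS_Task 2 = 24−4 = 20
LF_Task 1 = min(LS_Task 5=24, LS_Task 6=30, LS_Task 7=26, LS_Task 8=22, LS_Task 9=33) = 22; LS_Task 1 = 22−9 = 13
Slack_Task 8 = LS_Task 8 − ES_Task 8 = 22 − 9 = 13

13 days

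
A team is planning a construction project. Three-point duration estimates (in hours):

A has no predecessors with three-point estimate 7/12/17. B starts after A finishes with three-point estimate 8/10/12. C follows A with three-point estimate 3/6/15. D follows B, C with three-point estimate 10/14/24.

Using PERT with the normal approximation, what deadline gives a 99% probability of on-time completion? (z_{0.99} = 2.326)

43.8 hours

te_A = (7 + 4·12 + 17)/6 = 72/6 = 12; σ²_A = ((17−7)/6)² = 2.778
te_B = (8 + 4·10 + 12)/6 = 60/6 = 10; σ²_B = ((12−8)/6)² = 0.444
te_C = (3 + 4·6 + 15)/6 = 42/6 = 7; σ²_C = ((15−3)/6)² = 4.000
te_D = (10 + 4·14 + 24)/6 = 90/6 = 15; σ²_D = ((24−10)/6)² = 5.444

Forward pass:
ES_A = 0; EF_A = 12
ES_B = 12; EF_B = 12+10 = 22
ES_C = 12; EF_C = 12+7 = 19
ES_D = max(EF_B=22, EF_C=19) = 22; EF_D = 22+15 = 37
Expected project duration μ = 37 hours. Critical path: A → B → D.

Variance along critical path = 2.778 + 0.444 + 5.444 = 8.667; σ = 2.944 hours.
D = μ + z·σ = 37 + 2.326·2.944 = 43.8 hours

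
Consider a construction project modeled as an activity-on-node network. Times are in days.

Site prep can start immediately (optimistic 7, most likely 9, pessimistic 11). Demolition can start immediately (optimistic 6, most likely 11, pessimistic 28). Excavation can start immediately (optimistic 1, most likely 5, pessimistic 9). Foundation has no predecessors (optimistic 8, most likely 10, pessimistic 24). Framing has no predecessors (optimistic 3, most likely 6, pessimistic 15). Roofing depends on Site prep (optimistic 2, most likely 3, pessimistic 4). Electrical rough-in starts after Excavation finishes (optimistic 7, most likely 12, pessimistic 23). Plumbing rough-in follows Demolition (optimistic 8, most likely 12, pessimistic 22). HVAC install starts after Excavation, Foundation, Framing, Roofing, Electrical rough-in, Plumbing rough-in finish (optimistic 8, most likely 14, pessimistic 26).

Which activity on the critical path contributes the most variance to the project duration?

Demolition

te_Site prep = (7 + 4·9 + 11)/6 = 54/6 = 9; σ²_Site prep = ((11−7)/6)² = 0.444
te_Demolition = (6 + 4·11 + 28)/6 = 78/6 = 13; σ²_Demolition = ((28−6)/6)² = 13.444
te_Excavation = (1 + 4·5 + 9)/6 = 30/6 = 5; σ²_Excavation = ((9−1)/6)² = 1.778
te_Foundation = (8 + 4·10 + 24)/6 = 72/6 = 12; σ²_Foundation = ((24−8)/6)² = 7.111
te_Framing = (3 + 4·6 + 15)/6 = 42/6 = 7; σ²_Framing = ((15−3)/6)² = 4.000
te_Roofing = (2 + 4·3 + 4)/6 = 18/6 = 3; σ²_Roofing = ((4−2)/6)² = 0.111
te_Electrical rough-in = (7 + 4·12 + 23)/6 = 78/6 = 13; σ²_Electrical rough-in = ((23−7)/6)² = 7.111
te_Plumbing rough-in = (8 + 4·12 + 22)/6 = 78/6 = 13; σ²_Plumbing rough-in = ((22−8)/6)² = 5.444
te_HVAC install = (8 + 4·14 + 26)/6 = 90/6 = 15; σ²_HVAC install = ((26−8)/6)² = 9.000

Forward pass:
ES_Site prep = 0; EF_Site prep = 9
ES_Demolition = 0; EF_Demolition = 13
ES_Excavation = 0; EF_Excavation = 5
ES_Foundation = 0; EF_Foundation = 12
ES_Framing = 0; EF_Framing = 7
ES_Roofing = 9; EF_Roofing = 9+3 = 12
ES_Electrical rough-in = 5; EF_Electrical rough-in = 5+13 = 18
ES_Plumbing rough-in = 13; EF_Plumbing rough-in = 13+13 = 26
ES_HVAC install = max(EF_Excavation=5, EF_Foundation=12, EF_Framing=7, EF_Roofing=12, EF_Electrical rough-in=18, EF_Plumbing rough-in=26) = 26; EF_HVAC install = 26+15 = 41
Expected project duration μ = 41 days. Critical path: Demolition → Plumbing rough-in → HVAC install.

Variances on critical path: σ²_Demolition=13.444, σ²_Plumbing rough-in=5.444, σ²_HVAC install=9.000.
Largest is σ²_Demolition = 13.444.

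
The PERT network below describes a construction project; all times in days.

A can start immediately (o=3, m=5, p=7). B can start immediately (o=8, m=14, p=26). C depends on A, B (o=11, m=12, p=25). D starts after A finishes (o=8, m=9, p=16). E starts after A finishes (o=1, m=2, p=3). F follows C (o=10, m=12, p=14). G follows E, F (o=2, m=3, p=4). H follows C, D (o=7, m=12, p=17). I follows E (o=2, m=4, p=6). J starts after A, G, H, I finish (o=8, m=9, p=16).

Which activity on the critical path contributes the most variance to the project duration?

B

te_A = (3 + 4·5 + 7)/6 = 30/6 = 5; σ²_A = ((7−3)/6)² = 0.444
te_B = (8 + 4·14 + 26)/6 = 90/6 = 15; σ²_B = ((26−8)/6)² = 9.000
te_C = (11 + 4·12 + 25)/6 = 84/6 = 14; σ²_C = ((25−11)/6)² = 5.444
te_D = (8 + 4·9 + 16)/6 = 60/6 = 10; σ²_D = ((16−8)/6)² = 1.778
te_E = (1 + 4·2 + 3)/6 = 12/6 = 2; σ²_E = ((3−1)/6)² = 0.111
te_F = (10 + 4·12 + 14)/6 = 72/6 = 12; σ²_F = ((14−10)/6)² = 0.444
te_G = (2 + 4·3 + 4)/6 = 18/6 = 3; σ²_G = ((4−2)/6)² = 0.111
te_H = (7 + 4·12 + 17)/6 = 72/6 = 12; σ²_H = ((17−7)/6)² = 2.778
te_I = (2 + 4·4 + 6)/6 = 24/6 = 4; σ²_I = ((6−2)/6)² = 0.444
te_J = (8 + 4·9 + 16)/6 = 60/6 = 10; σ²_J = ((16−8)/6)² = 1.778

Forward pass:
ES_A = 0; EF_A = 5
ES_B = 0; EF_B = 15
ES_C = max(EF_A=5, EF_B=15) = 15; EF_C = 15+14 = 29
ES_D = 5; EF_D = 5+10 = 15
ES_E = 5; EF_E = 5+2 = 7
ES_F = 29; EF_F = 29+12 = 41
ES_G = max(EF_E=7, EF_F=41) = 41; EF_G = 41+3 = 44
ES_H = max(EF_C=29, EF_D=15) = 29; EF_H = 29+12 = 41
ES_I = 7; EF_I = 7+4 = 11
ES_J = max(EF_A=5, EF_G=44, EF_H=41, EF_I=11) = 44; EF_J = 44+10 = 54
Expected project duration μ = 54 days. Critical path: B → C → F → G → J.

Variances on critical path: σ²_B=9.000, σ²_C=5.444, σ²_F=0.444, σ²_G=0.111, σ²_J=1.778.
Largest is σ²_B = 9.000.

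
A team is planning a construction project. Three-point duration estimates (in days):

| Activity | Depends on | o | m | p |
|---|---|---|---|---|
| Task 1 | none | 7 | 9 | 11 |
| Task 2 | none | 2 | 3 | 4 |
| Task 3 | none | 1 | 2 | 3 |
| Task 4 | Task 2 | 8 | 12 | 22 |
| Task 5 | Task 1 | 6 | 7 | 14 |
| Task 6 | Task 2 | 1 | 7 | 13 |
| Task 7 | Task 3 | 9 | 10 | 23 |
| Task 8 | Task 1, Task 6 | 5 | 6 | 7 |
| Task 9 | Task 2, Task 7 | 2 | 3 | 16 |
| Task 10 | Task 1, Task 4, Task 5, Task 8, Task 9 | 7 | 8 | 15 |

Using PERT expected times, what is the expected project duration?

te_Task 1 = (7 + 4·9 + 11)/6 = 54/6 = 9
te_Task 2 = (2 + 4·3 + 4)/6 = 18/6 = 3
te_Task 3 = (1 + 4·2 + 3)/6 = 12/6 = 2
te_Task 4 = (8 + 4·12 + 22)/6 = 78/6 = 13
te_Task 5 = (6 + 4·7 + 14)/6 = 48/6 = 8
te_Task 6 = (1 + 4·7 + 13)/6 = 42/6 = 7
te_Task 7 = (9 + 4·10 + 23)/6 = 72/6 = 12
te_Task 8 = (5 + 4·6 + 7)/6 = 36/6 = 6
te_Task 9 = (2 + 4·3 + 16)/6 = 30/6 = 5
te_Task 10 = (7 + 4·8 + 15)/6 = 54/6 = 9

Forward pass:
ES_Task 1 = 0; EF_Task 1 = 9
ES_Task 2 = 0; EF_Task 2 = 3
ES_Task 3 = 0; EF_Task 3 = 2
ES_Task 4 = 3; EF_Task 4 = 3+13 = 16
ES_Task 5 = 9; EF_Task 5 = 9+8 = 17
ES_Task 6 = 3; EF_Task 6 = 3+7 = 10
ES_Task 7 = 2; EF_Task 7 = 2+12 = 14
ES_Task 8 = max(EF_Task 1=9, EF_Task 6=10) = 10; EF_Task 8 = 10+6 = 16
ES_Task 9 = max(EF_Task 2=3, EF_Task 7=14) = 14; EF_Task 9 = 14+5 = 19
ES_Task 10 = max(EF_Task 1=9, EF_Task 4=16, EF_Task 5=17, EF_Task 8=16, EF_Task 9=19) = 19; EF_Task 10 = 19+9 = 28
Expected project duration μ = 28 days. Critical path: Task 3 → Task 7 → Task 9 → Task 10.

28 days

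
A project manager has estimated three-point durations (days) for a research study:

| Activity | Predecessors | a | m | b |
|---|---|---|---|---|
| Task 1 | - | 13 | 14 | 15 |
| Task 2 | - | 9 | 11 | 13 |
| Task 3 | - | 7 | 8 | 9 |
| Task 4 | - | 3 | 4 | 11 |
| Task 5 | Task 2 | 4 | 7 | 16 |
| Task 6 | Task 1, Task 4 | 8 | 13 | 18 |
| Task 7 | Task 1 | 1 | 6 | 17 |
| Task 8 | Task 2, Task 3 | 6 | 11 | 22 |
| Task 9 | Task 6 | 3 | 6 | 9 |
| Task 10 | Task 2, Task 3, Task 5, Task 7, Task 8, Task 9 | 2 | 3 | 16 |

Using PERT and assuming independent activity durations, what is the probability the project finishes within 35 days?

te_Task 1 = (13 + 4·14 + 15)/6 = 84/6 = 14; σ²_Task 1 = ((15−13)/6)² = 0.111
te_Task 2 = (9 + 4·11 + 13)/6 = 66/6 = 11; σ²_Task 2 = ((13−9)/6)² = 0.444
te_Task 3 = (7 + 4·8 + 9)/6 = 48/6 = 8; σ²_Task 3 = ((9−7)/6)² = 0.111
te_Task 4 = (3 + 4·4 + 11)/6 = 30/6 = 5; σ²_Task 4 = ((11−3)/6)² = 1.778
te_Task 5 = (4 + 4·7 + 16)/6 = 48/6 = 8; σ²_Task 5 = ((16−4)/6)² = 4.000
te_Task 6 = (8 + 4·13 + 18)/6 = 78/6 = 13; σ²_Task 6 = ((18−8)/6)² = 2.778
te_Task 7 = (1 + 4·6 + 17)/6 = 42/6 = 7; σ²_Task 7 = ((17−1)/6)² = 7.111
te_Task 8 = (6 + 4·11 + 22)/6 = 72/6 = 12; σ²_Task 8 = ((22−6)/6)² = 7.111
te_Task 9 = (3 + 4·6 + 9)/6 = 36/6 = 6; σ²_Task 9 = ((9−3)/6)² = 1.000
te_Task 10 = (2 + 4·3 + 16)/6 = 30/6 = 5; σ²_Task 10 = ((16−2)/6)² = 5.444

Forward pass:
ES_Task 1 = 0; EF_Task 1 = 14
ES_Task 2 = 0; EF_Task 2 = 11
ES_Task 3 = 0; EF_Task 3 = 8
ES_Task 4 = 0; EF_Task 4 = 5
ES_Task 5 = 11; EF_Task 5 = 11+8 = 19
ES_Task 6 = max(EF_Task 1=14, EF_Task 4=5) = 14; EF_Task 6 = 14+13 = 27
ES_Task 7 = 14; EF_Task 7 = 14+7 = 21
ES_Task 8 = max(EF_Task 2=11, EF_Task 3=8) = 11; EF_Task 8 = 11+12 = 23
ES_Task 9 = 27; EF_Task 9 = 27+6 = 33
ES_Task 10 = max(EF_Task 2=11, EF_Task 3=8, EF_Task 5=19, EF_Task 7=21, EF_Task 8=23, EF_Task 9=33) = 33; EF_Task 10 = 33+5 = 38
Expected project duration μ = 38 days. Critical path: Task 1 → Task 6 → Task 9 → Task 10.

Variance along critical path = 0.111 + 2.778 + 1.000 + 5.444 = 9.333; σ = √9.333 = 3.055 days.
Z = (35 − 38) / 3.055 = -0.982
P(T ≤ 35) = Φ(-0.982) ≈ 0.163

0.163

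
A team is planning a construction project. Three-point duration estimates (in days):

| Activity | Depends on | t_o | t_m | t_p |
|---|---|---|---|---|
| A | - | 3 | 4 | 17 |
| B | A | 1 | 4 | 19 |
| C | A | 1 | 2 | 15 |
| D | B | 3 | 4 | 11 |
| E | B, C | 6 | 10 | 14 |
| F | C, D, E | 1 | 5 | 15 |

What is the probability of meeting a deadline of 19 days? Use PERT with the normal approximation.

0.027

te_A = (3 + 4·4 + 17)/6 = 36/6 = 6; σ²_A = ((17−3)/6)² = 5.444
te_B = (1 + 4·4 + 19)/6 = 36/6 = 6; σ²_B = ((19−1)/6)² = 9.000
te_C = (1 + 4·2 + 15)/6 = 24/6 = 4; σ²_C = ((15−1)/6)² = 5.444
te_D = (3 + 4·4 + 11)/6 = 30/6 = 5; σ²_D = ((11−3)/6)² = 1.778
te_E = (6 + 4·10 + 14)/6 = 60/6 = 10; σ²_E = ((14−6)/6)² = 1.778
te_F = (1 + 4·5 + 15)/6 = 36/6 = 6; σ²_F = ((15−1)/6)² = 5.444

Forward pass:
ES_A = 0; EF_A = 6
ES_B = 6; EF_B = 6+6 = 12
ES_C = 6; EF_C = 6+4 = 10
ES_D = 12; EF_D = 12+5 = 17
ES_E = max(EF_B=12, EF_C=10) = 12; EF_E = 12+10 = 22
ES_F = max(EF_C=10, EF_D=17, EF_E=22) = 22; EF_F = 22+6 = 28
Expected project duration μ = 28 days. Critical path: A → B → E → F.

Variance along critical path = 5.444 + 9.000 + 1.778 + 5.444 = 21.667; σ = √21.667 = 4.655 days.
Z = (19 − 28) / 4.655 = -1.934
P(T ≤ 19) = Φ(-1.934) ≈ 0.027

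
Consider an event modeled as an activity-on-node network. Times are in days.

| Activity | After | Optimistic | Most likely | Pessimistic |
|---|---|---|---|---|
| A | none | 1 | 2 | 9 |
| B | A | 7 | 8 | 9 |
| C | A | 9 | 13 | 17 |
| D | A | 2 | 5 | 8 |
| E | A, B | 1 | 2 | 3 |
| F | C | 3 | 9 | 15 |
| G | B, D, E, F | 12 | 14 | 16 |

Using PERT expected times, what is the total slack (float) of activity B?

12 days

te_A = (1 + 4·2 + 9)/6 = 18/6 = 3
te_B = (7 + 4·8 + 9)/6 = 48/6 = 8
te_C = (9 + 4·13 + 17)/6 = 78/6 = 13
te_D = (2 + 4·5 + 8)/6 = 30/6 = 5
te_E = (1 + 4·2 + 3)/6 = 12/6 = 2
te_F = (3 + 4·9 + 15)/6 = 54/6 = 9
te_G = (12 + 4·14 + 16)/6 = 84/6 = 14

Forward pass:
ES_A = 0; EF_A = 3
ES_B = 3; EF_B = 3+8 = 11
ES_C = 3; EF_C = 3+13 = 16
ES_D = 3; EF_D = 3+5 = 8
ES_E = max(EF_A=3, EF_B=11) = 11; EF_E = 11+2 = 13
ES_F = 16; EF_F = 16+9 = 25
ES_G = max(EF_B=11, EF_D=8, EF_E=13, EF_F=25) = 25; EF_G = 25+14 = 39
Expected project duration μ = 39 days. Critical path: A → C → F → G.

Backward pass:
LF_G = 39; LS_G = 39−14 = 25
LF_F = LS_G = 25; LS_F = 25−9 = 16
LF_E = LS_G = 25; LS_E = 25−2 = 23
LF_D = LS_G = 25; LS_D = 25−5 = 20
LF_C = LS_F = 16; LS_C = 16−13 = 3
LF_B = min(LS_E=23, LS_G=25) = 23; LS_B = 23−8 = 15
LF_A = min(LS_B=15, LS_C=3, LS_D=20, LS_E=23) = 3; LS_A = 3−3 = 0
Slack_B = LS_B − ES_B = 15 − 3 = 12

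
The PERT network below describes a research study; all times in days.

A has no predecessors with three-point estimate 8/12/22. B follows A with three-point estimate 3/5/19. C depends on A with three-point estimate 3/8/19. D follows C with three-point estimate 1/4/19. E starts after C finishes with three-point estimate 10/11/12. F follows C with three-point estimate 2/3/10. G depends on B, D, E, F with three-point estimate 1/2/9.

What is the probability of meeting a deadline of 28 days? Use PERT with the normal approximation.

0.018

te_A = (8 + 4·12 + 22)/6 = 78/6 = 13; σ²_A = ((22−8)/6)² = 5.444
te_B = (3 + 4·5 + 19)/6 = 42/6 = 7; σ²_B = ((19−3)/6)² = 7.111
te_C = (3 + 4·8 + 19)/6 = 54/6 = 9; σ²_C = ((19−3)/6)² = 7.111
te_D = (1 + 4·4 + 19)/6 = 36/6 = 6; σ²_D = ((19−1)/6)² = 9.000
te_E = (10 + 4·11 + 12)/6 = 66/6 = 11; σ²_E = ((12−10)/6)² = 0.111
te_F = (2 + 4·3 + 10)/6 = 24/6 = 4; σ²_F = ((10−2)/6)² = 1.778
te_G = (1 + 4·2 + 9)/6 = 18/6 = 3; σ²_G = ((9−1)/6)² = 1.778

Forward pass:
ES_A = 0; EF_A = 13
ES_B = 13; EF_B = 13+7 = 20
ES_C = 13; EF_C = 13+9 = 22
ES_D = 22; EF_D = 22+6 = 28
ES_E = 22; EF_E = 22+11 = 33
ES_F = 22; EF_F = 22+4 = 26
ES_G = max(EF_B=20, EF_D=28, EF_E=33, EF_F=26) = 33; EF_G = 33+3 = 36
Expected project duration μ = 36 days. Critical path: A → C → E → G.

Variance along critical path = 5.444 + 7.111 + 0.111 + 1.778 = 14.444; σ = √14.444 = 3.801 days.
Z = (28 − 36) / 3.801 = -2.105
P(T ≤ 28) = Φ(-2.105) ≈ 0.018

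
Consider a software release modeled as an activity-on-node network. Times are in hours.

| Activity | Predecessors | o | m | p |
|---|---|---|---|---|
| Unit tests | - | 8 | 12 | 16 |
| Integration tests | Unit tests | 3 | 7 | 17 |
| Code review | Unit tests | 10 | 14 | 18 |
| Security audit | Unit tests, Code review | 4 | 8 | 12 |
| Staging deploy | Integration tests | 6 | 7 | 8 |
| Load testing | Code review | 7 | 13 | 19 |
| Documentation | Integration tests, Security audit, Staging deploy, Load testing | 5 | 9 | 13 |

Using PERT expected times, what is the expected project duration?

te_Unit tests = (8 + 4·12 + 16)/6 = 72/6 = 12
te_Integration tests = (3 + 4·7 + 17)/6 = 48/6 = 8
te_Code review = (10 + 4·14 + 18)/6 = 84/6 = 14
te_Security audit = (4 + 4·8 + 12)/6 = 48/6 = 8
te_Staging deploy = (6 + 4·7 + 8)/6 = 42/6 = 7
te_Load testing = (7 + 4·13 + 19)/6 = 78/6 = 13
te_Documentation = (5 + 4·9 + 13)/6 = 54/6 = 9

Forward pass:
ES_Unit tests = 0; EF_Unit tests = 12
ES_Integration tests = 12; EF_Integration tests = 12+8 = 20
ES_Code review = 12; EF_Code review = 12+14 = 26
ES_Security audit = max(EF_Unit tests=12, EF_Code review=26) = 26; EF_Security audit = 26+8 = 34
ES_Staging deploy = 20; EF_Staging deploy = 20+7 = 27
ES_Load testing = 26; EF_Load testing = 26+13 = 39
ES_Documentation = max(EF_Integration tests=20, EF_Security audit=34, EF_Staging deploy=27, EF_Load testing=39) = 39; EF_Documentation = 39+9 = 48
Expected project duration μ = 48 hours. Critical path: Unit tests → Code review → Load testing → Documentation.

48 hours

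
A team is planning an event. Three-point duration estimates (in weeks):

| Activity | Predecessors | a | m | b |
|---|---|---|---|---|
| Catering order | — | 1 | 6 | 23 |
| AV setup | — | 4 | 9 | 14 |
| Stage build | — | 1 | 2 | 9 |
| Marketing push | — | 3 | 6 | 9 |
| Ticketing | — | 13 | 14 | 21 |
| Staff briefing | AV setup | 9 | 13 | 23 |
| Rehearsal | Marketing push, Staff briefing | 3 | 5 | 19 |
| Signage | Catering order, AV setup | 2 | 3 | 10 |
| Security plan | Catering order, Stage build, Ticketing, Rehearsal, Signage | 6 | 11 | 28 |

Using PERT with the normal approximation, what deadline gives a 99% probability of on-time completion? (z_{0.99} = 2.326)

te_Catering order = (1 + 4·6 + 23)/6 = 48/6 = 8; σ²_Catering order = ((23−1)/6)² = 13.444
te_AV setup = (4 + 4·9 + 14)/6 = 54/6 = 9; σ²_AV setup = ((14−4)/6)² = 2.778
te_Stage build = (1 + 4·2 + 9)/6 = 18/6 = 3; σ²_Stage build = ((9−1)/6)² = 1.778
te_Marketing push = (3 + 4·6 + 9)/6 = 36/6 = 6; σ²_Marketing push = ((9−3)/6)² = 1.000
te_Ticketing = (13 + 4·14 + 21)/6 = 90/6 = 15; σ²_Ticketing = ((21−13)/6)² = 1.778
te_Staff briefing = (9 + 4·13 + 23)/6 = 84/6 = 14; σ²_Staff briefing = ((23−9)/6)² = 5.444
te_Rehearsal = (3 + 4·5 + 19)/6 = 42/6 = 7; σ²_Rehearsal = ((19−3)/6)² = 7.111
te_Signage = (2 + 4·3 + 10)/6 = 24/6 = 4; σ²_Signage = ((10−2)/6)² = 1.778
te_Security plan = (6 + 4·11 + 28)/6 = 78/6 = 13; σ²_Security plan = ((28−6)/6)² = 13.444

Forward pass:
ES_Catering order = 0; EF_Catering order = 8
ES_AV setup = 0; EF_AV setup = 9
ES_Stage build = 0; EF_Stage build = 3
ES_Marketing push = 0; EF_Marketing push = 6
ES_Ticketing = 0; EF_Ticketing = 15
ES_Staff briefing = 9; EF_Staff briefing = 9+14 = 23
ES_Rehearsal = max(EF_Marketing push=6, EF_Staff briefing=23) = 23; EF_Rehearsal = 23+7 = 30
ES_Signage = max(EF_Catering order=8, EF_AV setup=9) = 9; EF_Signage = 9+4 = 13
ES_Security plan = max(EF_Catering order=8, EF_Stage build=3, EF_Ticketing=15, EF_Rehearsal=30, EF_Signage=13) = 30; EF_Security plan = 30+13 = 43
Expected project duration μ = 43 weeks. Critical path: AV setup → Staff briefing → Rehearsal → Security plan.

Variance along critical path = 2.778 + 5.444 + 7.111 + 13.444 = 28.778; σ = 5.364 weeks.
D = μ + z·σ = 43 + 2.326·5.364 = 55.5 weeks

55.5 weeks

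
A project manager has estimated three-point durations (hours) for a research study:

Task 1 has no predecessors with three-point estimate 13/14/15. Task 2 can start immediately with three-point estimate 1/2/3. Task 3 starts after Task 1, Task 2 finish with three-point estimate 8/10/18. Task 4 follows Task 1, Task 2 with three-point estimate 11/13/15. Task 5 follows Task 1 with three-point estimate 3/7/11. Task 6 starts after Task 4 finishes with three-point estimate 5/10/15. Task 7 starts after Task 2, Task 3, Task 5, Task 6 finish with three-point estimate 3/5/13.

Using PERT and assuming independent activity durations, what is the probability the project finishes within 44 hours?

te_Task 1 = (13 + 4·14 + 15)/6 = 84/6 = 14; σ²_Task 1 = ((15−13)/6)² = 0.111
te_Task 2 = (1 + 4·2 + 3)/6 = 12/6 = 2; σ²_Task 2 = ((3−1)/6)² = 0.111
te_Task 3 = (8 + 4·10 + 18)/6 = 66/6 = 11; σ²_Task 3 = ((18−8)/6)² = 2.778
te_Task 4 = (11 + 4·13 + 15)/6 = 78/6 = 13; σ²_Task 4 = ((15−11)/6)² = 0.444
te_Task 5 = (3 + 4·7 + 11)/6 = 42/6 = 7; σ²_Task 5 = ((11−3)/6)² = 1.778
te_Task 6 = (5 + 4·10 + 15)/6 = 60/6 = 10; σ²_Task 6 = ((15−5)/6)² = 2.778
te_Task 7 = (3 + 4·5 + 13)/6 = 36/6 = 6; σ²_Task 7 = ((13−3)/6)² = 2.778

Forward pass:
ES_Task 1 = 0; EF_Task 1 = 14
ES_Task 2 = 0; EF_Task 2 = 2
ES_Task 3 = max(EF_Task 1=14, EF_Task 2=2) = 14; EF_Task 3 = 14+11 = 25
ES_Task 4 = max(EF_Task 1=14, EF_Task 2=2) = 14; EF_Task 4 = 14+13 = 27
ES_Task 5 = 14; EF_Task 5 = 14+7 = 21
ES_Task 6 = 27; EF_Task 6 = 27+10 = 37
ES_Task 7 = max(EF_Task 2=2, EF_Task 3=25, EF_Task 5=21, EF_Task 6=37) = 37; EF_Task 7 = 37+6 = 43
Expected project duration μ = 43 hours. Critical path: Task 1 → Task 4 → Task 6 → Task 7.

Variance along critical path = 0.111 + 0.444 + 2.778 + 2.778 = 6.111; σ = √6.111 = 2.472 hours.
Z = (44 − 43) / 2.472 = 0.405
P(T ≤ 44) = Φ(0.405) ≈ 0.657

0.657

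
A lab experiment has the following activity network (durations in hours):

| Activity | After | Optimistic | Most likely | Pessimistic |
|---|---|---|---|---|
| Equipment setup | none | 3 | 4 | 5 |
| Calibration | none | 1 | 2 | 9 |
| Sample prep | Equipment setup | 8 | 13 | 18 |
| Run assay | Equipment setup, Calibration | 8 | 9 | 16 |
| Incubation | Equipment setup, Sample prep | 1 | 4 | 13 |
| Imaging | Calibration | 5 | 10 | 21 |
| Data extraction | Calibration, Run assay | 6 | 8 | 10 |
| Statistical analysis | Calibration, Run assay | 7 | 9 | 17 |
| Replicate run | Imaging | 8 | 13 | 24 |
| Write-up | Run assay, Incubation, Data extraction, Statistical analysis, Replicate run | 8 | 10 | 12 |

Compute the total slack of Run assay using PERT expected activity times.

te_Equipment setup = (3 + 4·4 + 5)/6 = 24/6 = 4
te_Calibration = (1 + 4·2 + 9)/6 = 18/6 = 3
te_Sample prep = (8 + 4·13 + 18)/6 = 78/6 = 13
te_Run assay = (8 + 4·9 + 16)/6 = 60/6 = 10
te_Incubation = (1 + 4·4 + 13)/6 = 30/6 = 5
te_Imaging = (5 + 4·10 + 21)/6 = 66/6 = 11
te_Data extraction = (6 + 4·8 + 10)/6 = 48/6 = 8
te_Statistical analysis = (7 + 4·9 + 17)/6 = 60/6 = 10
te_Replicate run = (8 + 4·13 + 24)/6 = 84/6 = 14
te_Write-up = (8 + 4·10 + 12)/6 = 60/6 = 10

Forward pass:
ES_Equipment setup = 0; EF_Equipment setup = 4
ES_Calibration = 0; EF_Calibration = 3
ES_Sample prep = 4; EF_Sample prep = 4+13 = 17
ES_Run assay = max(EF_Equipment setup=4, EF_Calibration=3) = 4; EF_Run assay = 4+10 = 14
ES_Incubation = max(EF_Equipment setup=4, EF_Sample prep=17) = 17; EF_Incubation = 17+5 = 22
ES_Imaging = 3; EF_Imaging = 3+11 = 14
ES_Data extraction = max(EF_Calibration=3, EF_Run assay=14) = 14; EF_Data extraction = 14+8 = 22
ES_Statistical analysis = max(EF_Calibration=3, EF_Run assay=14) = 14; EF_Statistical analysis = 14+10 = 24
ES_Replicate run = 14; EF_Replicate run = 14+14 = 28
ES_Write-up = max(EF_Run assay=14, EF_Incubation=22, EF_Data extraction=22, EF_Statistical analysis=24, EF_Replicate run=28) = 28; EF_Write-up = 28+10 = 38
Expected project duration μ = 38 hours. Critical path: Calibration → Imaging → Replicate run → Write-up.

Backward pass:
LF_Write-up = 38; LS_Write-up = 38−10 = 28
LF_Replicate run = LS_Write-up = 28; LS_Replicate run = 28−14 = 14
LF_Statistical analysis = LS_Write-up = 28; LS_Statistical analysis = 28−10 = 18
LF_Data extraction = LS_Write-up = 28; LS_Data extraction = 28−8 = 20
LF_Imaging = LS_Replicate run = 14; LS_Imaging = 14−11 = 3
LF_Incubation = LS_Write-up = 28; LS_Incubation = 28−5 = 23
LF_Run assay = min(LS_Data extraction=20, LS_Statistical analysis=18, LS_Write-up=28) = 18; LS_Run assay = 18−10 = 8
LF_Sample prep = LS_Incubation = 23; LS_Sample prep = 23−13 = 10
LF_Calibration = min(LS_Run assay=8, LS_Imaging=3, LS_Data extraction=20, LS_Statistical analysis=18) = 3; LS_Calibration = 3−3 = 0
LF_Equipment setup = min(LS_Sample prep=10, LS_Run assay=8, LS_Incubation=23) = 8; LS_Equipment setup = 8−4 = 4
Slack_Run assay = LS_Run assay − ES_Run assay = 8 − 4 = 4

4 hours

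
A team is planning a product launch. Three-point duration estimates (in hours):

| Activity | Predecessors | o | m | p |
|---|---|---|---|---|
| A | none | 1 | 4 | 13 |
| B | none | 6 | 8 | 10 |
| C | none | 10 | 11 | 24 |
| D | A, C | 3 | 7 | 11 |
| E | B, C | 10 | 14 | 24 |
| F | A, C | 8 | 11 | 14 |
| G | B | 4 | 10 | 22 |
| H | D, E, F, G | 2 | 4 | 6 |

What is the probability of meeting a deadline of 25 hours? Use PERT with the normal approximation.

te_A = (1 + 4·4 + 13)/6 = 30/6 = 5; σ²_A = ((13−1)/6)² = 4.000
te_B = (6 + 4·8 + 10)/6 = 48/6 = 8; σ²_B = ((10−6)/6)² = 0.444
te_C = (10 + 4·11 + 24)/6 = 78/6 = 13; σ²_C = ((24−10)/6)² = 5.444
te_D = (3 + 4·7 + 11)/6 = 42/6 = 7; σ²_D = ((11−3)/6)² = 1.778
te_E = (10 + 4·14 + 24)/6 = 90/6 = 15; σ²_E = ((24−10)/6)² = 5.444
te_F = (8 + 4·11 + 14)/6 = 66/6 = 11; σ²_F = ((14−8)/6)² = 1.000
te_G = (4 + 4·10 + 22)/6 = 66/6 = 11; σ²_G = ((22−4)/6)² = 9.000
te_H = (2 + 4·4 + 6)/6 = 24/6 = 4; σ²_H = ((6−2)/6)² = 0.444

Forward pass:
ES_A = 0; EF_A = 5
ES_B = 0; EF_B = 8
ES_C = 0; EF_C = 13
ES_D = max(EF_A=5, EF_C=13) = 13; EF_D = 13+7 = 20
ES_E = max(EF_B=8, EF_C=13) = 13; EF_E = 13+15 = 28
ES_F = max(EF_A=5, EF_C=13) = 13; EF_F = 13+11 = 24
ES_G = 8; EF_G = 8+11 = 19
ES_H = max(EF_D=20, EF_E=28, EF_F=24, EF_G=19) = 28; EF_H = 28+4 = 32
Expected project duration μ = 32 hours. Critical path: C → E → H.

Variance along critical path = 5.444 + 5.444 + 0.444 = 11.333; σ = √11.333 = 3.367 hours.
Z = (25 − 32) / 3.367 = -2.079
P(T ≤ 25) = Φ(-2.079) ≈ 0.019

0.019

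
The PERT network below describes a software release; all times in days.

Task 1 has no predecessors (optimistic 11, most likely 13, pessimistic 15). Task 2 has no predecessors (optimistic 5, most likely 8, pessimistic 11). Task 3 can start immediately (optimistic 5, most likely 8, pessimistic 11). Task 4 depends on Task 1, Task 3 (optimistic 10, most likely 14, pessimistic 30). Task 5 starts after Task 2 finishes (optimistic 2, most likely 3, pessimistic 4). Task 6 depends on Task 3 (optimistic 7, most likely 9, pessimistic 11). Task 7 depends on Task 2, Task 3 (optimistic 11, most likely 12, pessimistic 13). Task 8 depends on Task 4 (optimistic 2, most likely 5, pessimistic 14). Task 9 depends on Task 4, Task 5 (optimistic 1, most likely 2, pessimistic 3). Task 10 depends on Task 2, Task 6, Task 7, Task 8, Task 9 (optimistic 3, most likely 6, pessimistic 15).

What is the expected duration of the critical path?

te_Task 1 = (11 + 4·13 + 15)/6 = 78/6 = 13
te_Task 2 = (5 + 4·8 + 11)/6 = 48/6 = 8
te_Task 3 = (5 + 4·8 + 11)/6 = 48/6 = 8
te_Task 4 = (10 + 4·14 + 30)/6 = 96/6 = 16
te_Task 5 = (2 + 4·3 + 4)/6 = 18/6 = 3
te_Task 6 = (7 + 4·9 + 11)/6 = 54/6 = 9
te_Task 7 = (11 + 4·12 + 13)/6 = 72/6 = 12
te_Task 8 = (2 + 4·5 + 14)/6 = 36/6 = 6
te_Task 9 = (1 + 4·2 + 3)/6 = 12/6 = 2
te_Task 10 = (3 + 4·6 + 15)/6 = 42/6 = 7

Forward pass:
ES_Task 1 = 0; EF_Task 1 = 13
ES_Task 2 = 0; EF_Task 2 = 8
ES_Task 3 = 0; EF_Task 3 = 8
ES_Task 4 = max(EF_Task 1=13, EF_Task 3=8) = 13; EF_Task 4 = 13+16 = 29
ES_Task 5 = 8; EF_Task 5 = 8+3 = 11
ES_Task 6 = 8; EF_Task 6 = 8+9 = 17
ES_Task 7 = max(EF_Task 2=8, EF_Task 3=8) = 8; EF_Task 7 = 8+12 = 20
ES_Task 8 = 29; EF_Task 8 = 29+6 = 35
ES_Task 9 = max(EF_Task 4=29, EF_Task 5=11) = 29; EF_Task 9 = 29+2 = 31
ES_Task 10 = max(EF_Task 2=8, EF_Task 6=17, EF_Task 7=20, EF_Task 8=35, EF_Task 9=31) = 35; EF_Task 10 = 35+7 = 42
Expected project duration μ = 42 days. Critical path: Task 1 → Task 4 → Task 8 → Task 10.

42 days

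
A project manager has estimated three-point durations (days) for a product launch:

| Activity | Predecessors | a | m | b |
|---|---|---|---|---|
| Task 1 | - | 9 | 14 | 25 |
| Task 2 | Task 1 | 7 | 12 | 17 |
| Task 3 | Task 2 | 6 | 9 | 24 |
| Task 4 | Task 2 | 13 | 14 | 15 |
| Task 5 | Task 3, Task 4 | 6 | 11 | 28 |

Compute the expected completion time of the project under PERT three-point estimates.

te_Task 1 = (9 + 4·14 + 25)/6 = 90/6 = 15
te_Task 2 = (7 + 4·12 + 17)/6 = 72/6 = 12
te_Task 3 = (6 + 4·9 + 24)/6 = 66/6 = 11
te_Task 4 = (13 + 4·14 + 15)/6 = 84/6 = 14
te_Task 5 = (6 + 4·11 + 28)/6 = 78/6 = 13

Forward pass:
ES_Task 1 = 0; EF_Task 1 = 15
ES_Task 2 = 15; EF_Task 2 = 15+12 = 27
ES_Task 3 = 27; EF_Task 3 = 27+11 = 38
ES_Task 4 = 27; EF_Task 4 = 27+14 = 41
ES_Task 5 = max(EF_Task 3=38, EF_Task 4=41) = 41; EF_Task 5 = 41+13 = 54
Expected project duration μ = 54 days. Critical path: Task 1 → Task 2 → Task 4 → Task 5.

54 days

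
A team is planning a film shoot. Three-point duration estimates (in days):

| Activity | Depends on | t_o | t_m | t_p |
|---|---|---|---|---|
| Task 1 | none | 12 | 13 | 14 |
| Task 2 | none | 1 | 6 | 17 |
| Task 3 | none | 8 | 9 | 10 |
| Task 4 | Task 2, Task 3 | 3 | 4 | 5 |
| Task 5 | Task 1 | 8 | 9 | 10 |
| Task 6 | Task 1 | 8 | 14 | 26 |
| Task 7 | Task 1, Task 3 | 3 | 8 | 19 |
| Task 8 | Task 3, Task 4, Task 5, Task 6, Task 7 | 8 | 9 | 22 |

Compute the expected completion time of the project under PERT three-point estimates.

39 days

te_Task 1 = (12 + 4·13 + 14)/6 = 78/6 = 13
te_Task 2 = (1 + 4·6 + 17)/6 = 42/6 = 7
te_Task 3 = (8 + 4·9 + 10)/6 = 54/6 = 9
te_Task 4 = (3 + 4·4 + 5)/6 = 24/6 = 4
te_Task 5 = (8 + 4·9 + 10)/6 = 54/6 = 9
te_Task 6 = (8 + 4·14 + 26)/6 = 90/6 = 15
te_Task 7 = (3 + 4·8 + 19)/6 = 54/6 = 9
te_Task 8 = (8 + 4·9 + 22)/6 = 66/6 = 11

Forward pass:
ES_Task 1 = 0; EF_Task 1 = 13
ES_Task 2 = 0; EF_Task 2 = 7
ES_Task 3 = 0; EF_Task 3 = 9
ES_Task 4 = max(EF_Task 2=7, EF_Task 3=9) = 9; EF_Task 4 = 9+4 = 13
ES_Task 5 = 13; EF_Task 5 = 13+9 = 22
ES_Task 6 = 13; EF_Task 6 = 13+15 = 28
ES_Task 7 = max(EF_Task 1=13, EF_Task 3=9) = 13; EF_Task 7 = 13+9 = 22
ES_Task 8 = max(EF_Task 3=9, EF_Task 4=13, EF_Task 5=22, EF_Task 6=28, EF_Task 7=22) = 28; EF_Task 8 = 28+11 = 39
Expected project duration μ = 39 days. Critical path: Task 1 → Task 6 → Task 8.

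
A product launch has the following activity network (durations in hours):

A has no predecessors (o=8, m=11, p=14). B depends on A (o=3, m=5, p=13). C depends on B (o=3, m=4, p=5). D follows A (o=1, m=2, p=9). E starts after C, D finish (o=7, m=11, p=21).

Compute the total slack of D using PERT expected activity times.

te_A = (8 + 4·11 + 14)/6 = 66/6 = 11
te_B = (3 + 4·5 + 13)/6 = 36/6 = 6
te_C = (3 + 4·4 + 5)/6 = 24/6 = 4
te_D = (1 + 4·2 + 9)/6 = 18/6 = 3
te_E = (7 + 4·11 + 21)/6 = 72/6 = 12

Forward pass:
ES_A = 0; EF_A = 11
ES_B = 11; EF_B = 11+6 = 17
ES_C = 17; EF_C = 17+4 = 21
ES_D = 11; EF_D = 11+3 = 14
ES_E = max(EF_C=21, EF_D=14) = 21; EF_E = 21+12 = 33
Expected project duration μ = 33 hours. Critical path: A → B → C → E.

Backward pass:
LF_E = 33; LS_E = 33−12 = 21
LF_D = LS_E = 21; LS_D = 21−3 = 18
LF_C = LS_E = 21; LS_C = 21−4 = 17
LF_B = LS_C = 17; LS_B = 17−6 = 11
LF_A = min(LS_B=11, LS_D=18) = 11; LS_A = 11−11 = 0
Slack_D = LS_D − ES_D = 18 − 11 = 7

7 hours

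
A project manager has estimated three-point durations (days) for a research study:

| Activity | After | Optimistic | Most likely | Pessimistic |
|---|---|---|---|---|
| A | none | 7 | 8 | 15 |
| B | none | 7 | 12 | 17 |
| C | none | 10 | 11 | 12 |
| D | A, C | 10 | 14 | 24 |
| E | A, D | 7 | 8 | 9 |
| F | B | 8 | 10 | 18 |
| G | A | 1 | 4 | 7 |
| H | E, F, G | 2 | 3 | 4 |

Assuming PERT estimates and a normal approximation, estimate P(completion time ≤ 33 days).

0.048

te_A = (7 + 4·8 + 15)/6 = 54/6 = 9; σ²_A = ((15−7)/6)² = 1.778
te_B = (7 + 4·12 + 17)/6 = 72/6 = 12; σ²_B = ((17−7)/6)² = 2.778
te_C = (10 + 4·11 + 12)/6 = 66/6 = 11; σ²_C = ((12−10)/6)² = 0.111
te_D = (10 + 4·14 + 24)/6 = 90/6 = 15; σ²_D = ((24−10)/6)² = 5.444
te_E = (7 + 4·8 + 9)/6 = 48/6 = 8; σ²_E = ((9−7)/6)² = 0.111
te_F = (8 + 4·10 + 18)/6 = 66/6 = 11; σ²_F = ((18−8)/6)² = 2.778
te_G = (1 + 4·4 + 7)/6 = 24/6 = 4; σ²_G = ((7−1)/6)² = 1.000
te_H = (2 + 4·3 + 4)/6 = 18/6 = 3; σ²_H = ((4−2)/6)² = 0.111

Forward pass:
ES_A = 0; EF_A = 9
ES_B = 0; EF_B = 12
ES_C = 0; EF_C = 11
ES_D = max(EF_A=9, EF_C=11) = 11; EF_D = 11+15 = 26
ES_E = max(EF_A=9, EF_D=26) = 26; EF_E = 26+8 = 34
ES_F = 12; EF_F = 12+11 = 23
ES_G = 9; EF_G = 9+4 = 13
ES_H = max(EF_E=34, EF_F=23, EF_G=13) = 34; EF_H = 34+3 = 37
Expected project duration μ = 37 days. Critical path: C → D → E → H.

Variance along critical path = 0.111 + 5.444 + 0.111 + 0.111 = 5.778; σ = √5.778 = 2.404 days.
Z = (33 − 37) / 2.404 = -1.664
P(T ≤ 33) = Φ(-1.664) ≈ 0.048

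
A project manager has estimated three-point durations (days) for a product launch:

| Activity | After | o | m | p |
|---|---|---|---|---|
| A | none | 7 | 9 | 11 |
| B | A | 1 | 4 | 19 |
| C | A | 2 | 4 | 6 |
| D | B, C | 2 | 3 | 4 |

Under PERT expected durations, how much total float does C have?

2 days

te_A = (7 + 4·9 + 11)/6 = 54/6 = 9
te_B = (1 + 4·4 + 19)/6 = 36/6 = 6
te_C = (2 + 4·4 + 6)/6 = 24/6 = 4
te_D = (2 + 4·3 + 4)/6 = 18/6 = 3

Forward pass:
ES_A = 0; EF_A = 9
ES_B = 9; EF_B = 9+6 = 15
ES_C = 9; EF_C = 9+4 = 13
ES_D = max(EF_B=15, EF_C=13) = 15; EF_D = 15+3 = 18
Expected project duration μ = 18 days. Critical path: A → B → D.

Backward pass:
LF_D = 18; LS_D = 18−3 = 15
LF_C = LS_D = 15; LS_C = 15−4 = 11
LF_B = LS_D = 15; LS_B = 15−6 = 9
LF_A = min(LS_B=9, LS_C=11) = 9; LS_A = 9−9 = 0
Slack_C = LS_C − ES_C = 11 − 9 = 2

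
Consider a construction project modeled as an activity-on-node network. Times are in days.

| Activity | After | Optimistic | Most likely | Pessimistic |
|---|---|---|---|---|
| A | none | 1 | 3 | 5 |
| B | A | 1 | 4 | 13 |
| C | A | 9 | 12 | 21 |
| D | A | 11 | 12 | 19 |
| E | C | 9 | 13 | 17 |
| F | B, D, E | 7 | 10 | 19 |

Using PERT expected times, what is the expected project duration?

te_A = (1 + 4·3 + 5)/6 = 18/6 = 3
te_B = (1 + 4·4 + 13)/6 = 30/6 = 5
te_C = (9 + 4·12 + 21)/6 = 78/6 = 13
te_D = (11 + 4·12 + 19)/6 = 78/6 = 13
te_E = (9 + 4·13 + 17)/6 = 78/6 = 13
te_F = (7 + 4·10 + 19)/6 = 66/6 = 11

Forward pass:
ES_A = 0; EF_A = 3
ES_B = 3; EF_B = 3+5 = 8
ES_C = 3; EF_C = 3+13 = 16
ES_D = 3; EF_D = 3+13 = 16
ES_E = 16; EF_E = 16+13 = 29
ES_F = max(EF_B=8, EF_D=16, EF_E=29) = 29; EF_F = 29+11 = 40
Expected project duration μ = 40 days. Critical path: A → C → E → F.

40 days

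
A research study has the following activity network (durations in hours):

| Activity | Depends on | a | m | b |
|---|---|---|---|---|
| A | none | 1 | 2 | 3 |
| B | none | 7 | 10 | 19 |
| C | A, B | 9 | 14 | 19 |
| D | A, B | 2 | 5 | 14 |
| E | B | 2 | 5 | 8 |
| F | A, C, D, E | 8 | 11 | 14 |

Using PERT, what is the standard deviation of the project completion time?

2.79 hours

te_A = (1 + 4·2 + 3)/6 = 12/6 = 2; σ²_A = ((3−1)/6)² = 0.111
te_B = (7 + 4·10 + 19)/6 = 66/6 = 11; σ²_B = ((19−7)/6)² = 4.000
te_C = (9 + 4·14 + 19)/6 = 84/6 = 14; σ²_C = ((19−9)/6)² = 2.778
te_D = (2 + 4·5 + 14)/6 = 36/6 = 6; σ²_D = ((14−2)/6)² = 4.000
te_E = (2 + 4·5 + 8)/6 = 30/6 = 5; σ²_E = ((8−2)/6)² = 1.000
te_F = (8 + 4·11 + 14)/6 = 66/6 = 11; σ²_F = ((14−8)/6)² = 1.000

Forward pass:
ES_A = 0; EF_A = 2
ES_B = 0; EF_B = 11
ES_C = max(EF_A=2, EF_B=11) = 11; EF_C = 11+14 = 25
ES_D = max(EF_A=2, EF_B=11) = 11; EF_D = 11+6 = 17
ES_E = 11; EF_E = 11+5 = 16
ES_F = max(EF_A=2, EF_C=25, EF_D=17, EF_E=16) = 25; EF_F = 25+11 = 36
Expected project duration μ = 36 hours. Critical path: B → C → F.

Variance along critical path = 4.000 + 2.778 + 1.000 = 7.778
σ = √7.778 = 2.789 hours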